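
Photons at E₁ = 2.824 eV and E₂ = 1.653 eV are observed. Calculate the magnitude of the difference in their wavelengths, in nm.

Using λ = hc/E: λ₁ = 4.3904e-7 m, λ₂ = 7.5006e-7 m.
|Δλ| = |4.3904e-7 − 7.5006e-7| = 3.11e-7 m = 311 nm.

311 nm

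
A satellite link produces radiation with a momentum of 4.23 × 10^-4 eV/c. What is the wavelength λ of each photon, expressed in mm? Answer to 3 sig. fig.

2.93 mm

In SI units: p = 4.23 × 10^-4 eV/c = 2.2606 × 10^-31 kg·m/s.
Apply λ = h/p: λ = 0.002931 m.
Converting to mm: λ = 2.931 mm ≈ 2.93 mm.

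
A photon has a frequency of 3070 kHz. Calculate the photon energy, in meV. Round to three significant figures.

1.27e-5 meV

Convert to SI: f = 3070 kHz = 3.07e6 Hz.
Since E = hf for a photon, E = 2.034e-27 J.
Converting to meV: E = 1.270e-5 meV ≈ 1.27e-5 meV.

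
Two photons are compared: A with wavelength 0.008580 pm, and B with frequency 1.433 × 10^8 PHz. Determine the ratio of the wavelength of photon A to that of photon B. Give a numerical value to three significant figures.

λ_A = 8.580 × 10^-15 m (from wavelength = 0.008580 pm, via λ given directly).
λ_B = 2.092 × 10^-15 m (from frequency = 1.433 × 10^8 PHz, via λ = c/f).
Ratio = 8.580 × 10^-15 / 2.092 × 10^-15 = 4.10.

4.10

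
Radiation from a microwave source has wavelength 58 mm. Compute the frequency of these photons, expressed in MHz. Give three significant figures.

(c = 2.99792458 × 10^8 m/s.)
Convert to SI: λ = 58 mm = 0.058 m.
Apply f = c/λ: f = 5.169 × 10^9 Hz.
Converting to MHz: f = 5169 MHz ≈ 5170 MHz.

5170 MHz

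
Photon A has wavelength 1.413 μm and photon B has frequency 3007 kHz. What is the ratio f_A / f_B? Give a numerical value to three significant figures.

f_A = 2.122 × 10^14 Hz (from wavelength = 1.413 μm, via f = c/λ).
f_B = 3.007 × 10^6 Hz (from frequency = 3007 kHz, via f given directly).
Ratio = 2.122 × 10^14 / 3.007 × 10^6 = 7.06 × 10^7.

7.06 × 10^7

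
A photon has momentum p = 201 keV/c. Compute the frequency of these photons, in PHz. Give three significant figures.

Take h = 6.62607015 × 10^-34 J·s, c = 2.99792458 × 10^8 m/s, 1 eV = 1.602176634 × 10^-19 J.
First convert: p = 201 keV/c = 1.0742 × 10^-22 kg·m/s.
For a photon f = pc/h, so f = 4.860 × 10^19 Hz.
Converting to PHz: f = 48600 PHz ≈ 4.86 × 10^4 PHz.

4.86 × 10^4 PHz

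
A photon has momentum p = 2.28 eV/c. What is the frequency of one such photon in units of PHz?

0.551 PHz

First convert: p = 2.28 eV/c = 1.2185e-27 kg·m/s.
Apply f = pc/h: f = 5.513e14 Hz.
Converting to PHz: f = 0.5513 PHz ≈ 0.551 PHz.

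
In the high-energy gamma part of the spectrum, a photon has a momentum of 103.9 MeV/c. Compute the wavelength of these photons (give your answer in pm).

Use h = 6.62607015 × 10^-34 J·s, c = 2.99792458 × 10^8 m/s, 1 eV = 1.602176634 × 10^-19 J.
Convert to SI: p = 103.9 MeV/c = 5.5527 × 10^-20 kg·m/s.
Since λ = h/p for a photon, λ = 1.193 × 10^-14 m.
Converting to pm: λ = 0.01193 pm ≈ 0.0119 pm.

0.0119 pm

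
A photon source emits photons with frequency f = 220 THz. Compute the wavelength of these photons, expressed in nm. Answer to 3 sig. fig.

Take c = 2.99792458·10^8 m/s.
First convert: f = 220 THz = 2.2·10^14 Hz.
Apply λ = c/f: λ = 1.363·10^-6 m.
Converting to nm: λ = 1363 nm ≈ 1360 nm.

1360 nm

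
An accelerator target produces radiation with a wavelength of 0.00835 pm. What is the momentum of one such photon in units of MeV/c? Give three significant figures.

148 MeV/c

First convert: λ = 0.00835 pm = 8.35·10^-15 m.
Apply p = h/λ: p = 7.935·10^-20 kg·m/s.
Converting to MeV/c: p = 148.5 MeV/c ≈ 148 MeV/c.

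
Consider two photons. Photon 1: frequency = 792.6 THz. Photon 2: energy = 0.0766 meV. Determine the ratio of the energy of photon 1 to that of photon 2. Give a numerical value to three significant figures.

E_1 = 5.252e-19 J (from frequency = 792.6 THz, via E = hf).
E_2 = 1.227e-23 J (from energy = 0.0766 meV, via E given directly).
Ratio = 5.252e-19 / 1.227e-23 = 4.28e4.

4.28e4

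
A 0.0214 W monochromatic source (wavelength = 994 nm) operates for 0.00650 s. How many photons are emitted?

Total energy: E_total = P·t = 0.0214 × 0.00650 = 1.391·10^-4 J.
Per-photon energy: E = 1.998·10^-19 J.
N = E_total / E_photon = 6.96·10^14.

6.96·10^14 photons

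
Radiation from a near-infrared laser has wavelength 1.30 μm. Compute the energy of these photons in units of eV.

First convert: λ = 1.30 μm = 1.30 × 10^-6 m.
For a photon E = hc/λ, so E = 1.528 × 10^-19 J.
Converting to eV: E = 0.9537 eV ≈ 0.954 eV.

0.954 eV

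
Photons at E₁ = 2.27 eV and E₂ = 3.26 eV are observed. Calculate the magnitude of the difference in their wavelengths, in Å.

Using λ = hc/E: λ₁ = 5.462e-7 m, λ₂ = 3.803e-7 m.
|Δλ| = |5.462e-7 − 3.803e-7| = 1.66e-7 m = 1660 Å.

1660 Å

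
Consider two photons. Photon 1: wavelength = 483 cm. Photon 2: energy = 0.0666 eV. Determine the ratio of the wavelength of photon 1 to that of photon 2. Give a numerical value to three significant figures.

λ_1 = 4.830 m (from wavelength = 483 cm, via λ given directly).
λ_2 = 1.862·10^-5 m (from energy = 0.0666 eV, via λ = hc/E).
Ratio = 4.830 / 1.862·10^-5 = 2.59·10^5.

2.59·10^5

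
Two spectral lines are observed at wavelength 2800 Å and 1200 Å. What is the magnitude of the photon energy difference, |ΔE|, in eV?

5.90 eV

Using E = hc/λ: E₁ = 7.094·10^-19 J, E₂ = 1.655·10^-18 J.
|ΔE| = |7.094·10^-19 − 1.655·10^-18| = 9.46·10^-19 J = 5.90 eV.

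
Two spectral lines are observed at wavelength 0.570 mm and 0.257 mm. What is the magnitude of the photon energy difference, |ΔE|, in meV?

2.65 meV

Using E = hc/λ: E₁ = 3.485 × 10^-22 J, E₂ = 7.729 × 10^-22 J.
|ΔE| = |3.485 × 10^-22 − 7.729 × 10^-22| = 4.24 × 10^-22 J = 2.65 meV.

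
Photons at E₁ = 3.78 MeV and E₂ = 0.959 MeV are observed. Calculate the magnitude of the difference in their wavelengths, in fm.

965 fm

Using λ = hc/E: λ₁ = 3.280e-13 m, λ₂ = 1.293e-12 m.
|Δλ| = |3.280e-13 − 1.293e-12| = 9.65e-13 m = 965 fm.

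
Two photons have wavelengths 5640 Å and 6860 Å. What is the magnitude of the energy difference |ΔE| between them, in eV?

Using E = hc/λ: E₁ = 3.522e-19 J, E₂ = 2.896e-19 J.
|ΔE| = |3.522e-19 − 2.896e-19| = 6.26e-20 J = 0.391 eV.

0.391 eV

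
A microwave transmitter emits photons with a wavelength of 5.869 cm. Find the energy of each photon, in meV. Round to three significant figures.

0.0211 meV

First convert: λ = 5.869 cm = 0.05869 m.
The photon relation is E = hc/λ, giving E = 3.385 × 10^-24 J.
Converting to meV: E = 0.02113 meV ≈ 0.0211 meV.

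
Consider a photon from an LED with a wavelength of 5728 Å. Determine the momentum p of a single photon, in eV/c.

Use h = 6.62607015e-34 J·s, c = 2.99792458e8 m/s, 1 eV = 1.602176634e-19 J.
Convert to SI: λ = 5728 Å = 5.728e-7 m.
Apply p = h/λ: p = 1.157e-27 kg·m/s.
Converting to eV/c: p = 2.165 eV/c ≈ 2.16 eV/c.

2.16 eV/c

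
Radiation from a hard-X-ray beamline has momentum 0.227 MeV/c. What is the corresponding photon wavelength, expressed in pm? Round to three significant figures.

5.46 pm

Convert to SI: p = 0.227 MeV/c = 1.2132 × 10^-22 kg·m/s.
Apply λ = h/p: λ = 5.462 × 10^-12 m.
Converting to pm: λ = 5.462 pm ≈ 5.46 pm.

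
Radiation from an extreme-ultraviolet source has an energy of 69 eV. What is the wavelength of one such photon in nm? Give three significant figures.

First convert: E = 69 eV = 1.1055 × 10^-17 J.
For a photon λ = hc/E, so λ = 1.797 × 10^-8 m.
Converting to nm: λ = 17.97 nm ≈ 18.0 nm.

18.0 nm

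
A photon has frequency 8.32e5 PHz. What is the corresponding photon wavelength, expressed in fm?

First convert: f = 8.32e5 PHz = 8.32e20 Hz.
The photon relation is λ = c/f, giving λ = 3.603e-13 m.
Converting to fm: λ = 360.3 fm ≈ 360 fm.

360 fm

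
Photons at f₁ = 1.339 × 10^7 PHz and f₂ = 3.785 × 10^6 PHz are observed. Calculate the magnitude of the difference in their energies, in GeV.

0.0397 GeV

Using E = hf: E₁ = 8.8723 × 10^-12 J, E₂ = 2.5080 × 10^-12 J.
|ΔE| = |8.8723 × 10^-12 − 2.5080 × 10^-12| = 6.36 × 10^-12 J = 0.0397 GeV.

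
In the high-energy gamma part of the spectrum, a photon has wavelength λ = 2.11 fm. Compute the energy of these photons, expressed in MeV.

588 MeV

(h = 6.62607015·10^-34 J·s, c = 2.99792458·10^8 m/s, 1 eV = 1.602176634·10^-19 J.)
First convert: λ = 2.11 fm = 2.11·10^-15 m.
The photon relation is E = hc/λ, giving E = 9.414·10^-11 J.
Converting to MeV: E = 587.6 MeV ≈ 588 MeV.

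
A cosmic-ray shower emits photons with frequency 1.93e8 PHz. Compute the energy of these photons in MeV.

Take h = 6.62607015e-34 J·s, 1 eV = 1.602176634e-19 J.
In SI units: f = 1.93e8 PHz = 1.93e23 Hz.
Apply E = hf: E = 1.279e-10 J.
Converting to MeV: E = 798.2 MeV ≈ 798 MeV.

798 MeV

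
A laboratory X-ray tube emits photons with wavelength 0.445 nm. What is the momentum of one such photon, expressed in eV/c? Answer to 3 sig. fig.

2790 eV/c

In SI units: λ = 0.445 nm = 4.45e-10 m.
The photon relation is p = h/λ, giving p = 1.489e-24 kg·m/s.
Converting to eV/c: p = 2786 eV/c ≈ 2790 eV/c.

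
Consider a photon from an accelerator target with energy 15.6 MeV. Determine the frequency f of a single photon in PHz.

3.77e6 PHz

(h = 6.62607015e-34 J·s, 1 eV = 1.602176634e-19 J.)
Convert to SI: E = 15.6 MeV = 2.4994e-12 J.
Since f = E/h for a photon, f = 3.772e21 Hz.
Converting to PHz: f = 3.772e6 PHz ≈ 3.77e6 PHz.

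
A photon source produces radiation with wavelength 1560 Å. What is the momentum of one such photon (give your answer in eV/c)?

7.95 eV/c

In SI units: λ = 1560 Å = 1.56e-7 m.
For a photon p = h/λ, so p = 4.247e-27 kg·m/s.
Converting to eV/c: p = 7.948 eV/c ≈ 7.95 eV/c.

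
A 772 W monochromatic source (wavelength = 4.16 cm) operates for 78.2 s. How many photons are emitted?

Total energy: E_total = P·t = 772 × 78.2 = 60370 J.
Per-photon energy: E = 4.775 × 10^-24 J.
N = E_total / E_photon = 1.26 × 10^28.

1.26 × 10^28 photons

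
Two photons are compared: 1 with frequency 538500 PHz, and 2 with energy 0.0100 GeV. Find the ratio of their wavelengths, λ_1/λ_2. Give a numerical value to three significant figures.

λ_1 = 5.567·10^-13 m (from frequency = 538500 PHz, via λ = c/f).
λ_2 = 1.240·10^-13 m (from energy = 0.0100 GeV, via λ = hc/E).
Ratio = 5.567·10^-13 / 1.240·10^-13 = 4.49.

4.49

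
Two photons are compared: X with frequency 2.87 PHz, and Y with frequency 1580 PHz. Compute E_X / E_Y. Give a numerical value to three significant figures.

E_X = 1.902 × 10^-18 J (from frequency = 2.87 PHz, via E = hf).
E_Y = 1.047 × 10^-15 J (from frequency = 1580 PHz, via E = hf).
Ratio = 1.902 × 10^-18 / 1.047 × 10^-15 = 1.82 × 10^-3.

1.82 × 10^-3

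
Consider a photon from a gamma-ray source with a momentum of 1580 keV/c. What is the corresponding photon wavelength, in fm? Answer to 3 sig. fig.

785 fm

Take h = 6.62607015 × 10^-34 J·s, c = 2.99792458 × 10^8 m/s, 1 eV = 1.602176634 × 10^-19 J.
First convert: p = 1580 keV/c = 8.4440 × 10^-22 kg·m/s.
For a photon λ = h/p, so λ = 7.847 × 10^-13 m.
Converting to fm: λ = 784.7 fm ≈ 785 fm.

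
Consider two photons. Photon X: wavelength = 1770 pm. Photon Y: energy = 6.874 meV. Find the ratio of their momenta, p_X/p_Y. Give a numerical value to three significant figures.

p_X = 3.744e-25 kg·m/s (from wavelength = 1770 pm, via p = h/λ).
p_Y = 3.674e-30 kg·m/s (from energy = 6.874 meV, via p = E/c).
Ratio = 3.744e-25 / 3.674e-30 = 1.02e5.

1.02e5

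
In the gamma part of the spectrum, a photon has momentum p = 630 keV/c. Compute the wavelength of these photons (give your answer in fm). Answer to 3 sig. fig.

1970 fm

In SI units: p = 630 keV/c = 3.3669 × 10^-22 kg·m/s.
Since λ = h/p for a photon, λ = 1.968 × 10^-12 m.
Converting to fm: λ = 1968 fm ≈ 1970 fm.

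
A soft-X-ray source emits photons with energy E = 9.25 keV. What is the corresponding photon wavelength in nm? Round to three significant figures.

Convert to SI: E = 9.25 keV = 1.4820·10^-15 J.
For a photon λ = hc/E, so λ = 1.340·10^-10 m.
Converting to nm: λ = 0.1340 nm ≈ 0.134 nm.

0.134 nm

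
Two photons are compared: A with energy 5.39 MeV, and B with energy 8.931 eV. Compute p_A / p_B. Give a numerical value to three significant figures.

p_A = 2.881e-21 kg·m/s (from energy = 5.39 MeV, via p = E/c).
p_B = 4.773e-27 kg·m/s (from energy = 8.931 eV, via p = E/c).
Ratio = 2.881e-21 / 4.773e-27 = 6.04e5.

6.04e5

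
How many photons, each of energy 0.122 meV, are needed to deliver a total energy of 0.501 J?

Per-photon energy: E = 1.955 × 10^-23 J (from energy = 0.122 meV).
N = E_total / E_photon = 0.501 J / 1.955 × 10^-23 J = 2.56 × 10^22.

2.56 × 10^22 photons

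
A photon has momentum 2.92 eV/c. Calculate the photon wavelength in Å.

4250 Å

(h = 6.62607015·10^-34 J·s, c = 2.99792458·10^8 m/s, 1 eV = 1.602176634·10^-19 J.)
First convert: p = 2.92 eV/c = 1.5605·10^-27 kg·m/s.
Since λ = h/p for a photon, λ = 4.246·10^-7 m.
Converting to Å: λ = 4246 Å ≈ 4250 Å.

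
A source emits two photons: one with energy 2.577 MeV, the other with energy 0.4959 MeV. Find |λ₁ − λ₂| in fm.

2020 fm

Using λ = hc/E: λ₁ = 4.8112 × 10^-13 m, λ₂ = 2.5002 × 10^-12 m.
|Δλ| = |4.8112 × 10^-13 − 2.5002 × 10^-12| = 2.02 × 10^-12 m = 2020 fm.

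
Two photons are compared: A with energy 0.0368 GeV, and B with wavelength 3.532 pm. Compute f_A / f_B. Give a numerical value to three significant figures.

f_A = 8.898e21 Hz (from energy = 0.0368 GeV, via f = E/h).
f_B = 8.488e19 Hz (from wavelength = 3.532 pm, via f = c/λ).
Ratio = 8.898e21 / 8.488e19 = 105.

105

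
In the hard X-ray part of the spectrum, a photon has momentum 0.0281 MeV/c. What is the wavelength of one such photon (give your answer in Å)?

0.441 Å

Convert to SI: p = 0.0281 MeV/c = 1.5017e-23 kg·m/s.
The photon relation is λ = h/p, giving λ = 4.412e-11 m.
Converting to Å: λ = 0.4412 Å ≈ 0.441 Å.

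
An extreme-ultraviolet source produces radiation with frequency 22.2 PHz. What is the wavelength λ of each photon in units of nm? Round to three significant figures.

Convert to SI: f = 22.2 PHz = 2.22 × 10^16 Hz.
The photon relation is λ = c/f, giving λ = 1.350 × 10^-8 m.
Converting to nm: λ = 13.50 nm ≈ 13.5 nm.

13.5 nm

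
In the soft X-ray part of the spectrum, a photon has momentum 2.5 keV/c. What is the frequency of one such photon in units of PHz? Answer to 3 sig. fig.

604 PHz

In SI units: p = 2.5 keV/c = 1.3361e-24 kg·m/s.
For a photon f = pc/h, so f = 6.045e17 Hz.
Converting to PHz: f = 604.5 PHz ≈ 604 PHz.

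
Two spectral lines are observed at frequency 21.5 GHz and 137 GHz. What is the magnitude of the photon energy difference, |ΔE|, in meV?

0.478 meV

Using E = hf: E₁ = 1.425 × 10^-23 J, E₂ = 9.078 × 10^-23 J.
|ΔE| = |1.425 × 10^-23 − 9.078 × 10^-23| = 7.65 × 10^-23 J = 0.478 meV.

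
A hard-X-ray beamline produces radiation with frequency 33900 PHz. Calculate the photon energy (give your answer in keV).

Convert to SI: f = 33900 PHz = 3.39e19 Hz.
The photon relation is E = hf, giving E = 2.246e-14 J.
Converting to keV: E = 140.2 keV ≈ 140 keV.

140 keV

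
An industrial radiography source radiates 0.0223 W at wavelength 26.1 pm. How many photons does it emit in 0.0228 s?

Total energy: E_total = P·t = 0.0223 × 0.0228 = 5.084e-4 J.
Per-photon energy: E = 7.611e-15 J.
N = E_total / E_photon = 6.68e10.

6.68e10 photons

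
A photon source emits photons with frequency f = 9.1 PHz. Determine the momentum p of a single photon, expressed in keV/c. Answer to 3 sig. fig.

In SI units: f = 9.1 PHz = 9.1·10^15 Hz.
For a photon p = hf/c, so p = 2.011·10^-26 kg·m/s.
Converting to keV/c: p = 0.03763 keV/c ≈ 0.0376 keV/c.

0.0376 keV/c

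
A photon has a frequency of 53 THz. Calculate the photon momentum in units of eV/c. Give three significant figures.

0.219 eV/c

Take h = 6.62607015e-34 J·s, c = 2.99792458e8 m/s, 1 eV = 1.602176634e-19 J.
Convert to SI: f = 53 THz = 5.3e13 Hz.
Apply p = hf/c: p = 1.171e-28 kg·m/s.
Converting to eV/c: p = 0.2192 eV/c ≈ 0.219 eV/c.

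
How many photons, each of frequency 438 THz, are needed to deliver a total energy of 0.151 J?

5.20e17 photons

Per-photon energy: E = 2.902e-19 J (from frequency = 438 THz).
N = E_total / E_photon = 0.151 J / 2.902e-19 J = 5.20e17.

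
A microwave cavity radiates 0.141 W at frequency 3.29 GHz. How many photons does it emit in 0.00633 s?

Total energy: E_total = P·t = 0.141 × 0.00633 = 8.925 × 10^-4 J.
Per-photon energy: E = 2.180 × 10^-24 J.
N = E_total / E_photon = 4.09 × 10^20.

4.09 × 10^20 photons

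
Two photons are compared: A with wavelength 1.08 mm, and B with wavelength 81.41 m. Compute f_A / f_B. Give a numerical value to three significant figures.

f_A = 2.776e11 Hz (from wavelength = 1.08 mm, via f = c/λ).
f_B = 3.683e6 Hz (from wavelength = 81.41 m, via f = c/λ).
Ratio = 2.776e11 / 3.683e6 = 7.54e4.

7.54e4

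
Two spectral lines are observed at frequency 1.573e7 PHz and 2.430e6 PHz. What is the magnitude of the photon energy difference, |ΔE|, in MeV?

55.0 MeV

Using E = hf: E₁ = 1.0423e-11 J, E₂ = 1.6101e-12 J.
|ΔE| = |1.0423e-11 − 1.6101e-12| = 8.81e-12 J = 55.0 MeV.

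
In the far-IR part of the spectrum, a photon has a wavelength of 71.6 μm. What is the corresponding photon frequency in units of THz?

Use c = 2.99792458 × 10^8 m/s.
In SI units: λ = 71.6 μm = 7.16 × 10^-5 m.
Apply f = c/λ: f = 4.187 × 10^12 Hz.
Converting to THz: f = 4.187 THz ≈ 4.19 THz.

4.19 THz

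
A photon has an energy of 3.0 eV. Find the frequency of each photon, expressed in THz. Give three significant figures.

725 THz

In SI units: E = 3.0 eV = 4.8065 × 10^-19 J.
For a photon f = E/h, so f = 7.254 × 10^14 Hz.
Converting to THz: f = 725.4 THz ≈ 725 THz.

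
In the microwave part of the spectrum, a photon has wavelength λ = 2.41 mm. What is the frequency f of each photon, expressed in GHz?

124 GHz

Use c = 2.99792458e8 m/s.
In SI units: λ = 2.41 mm = 0.00241 m.
For a photon f = c/λ, so f = 1.244e11 Hz.
Converting to GHz: f = 124.4 GHz ≈ 124 GHz.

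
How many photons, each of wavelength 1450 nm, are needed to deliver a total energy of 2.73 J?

Per-photon energy: E = 1.370 × 10^-19 J (from wavelength = 1450 nm).
N = E_total / E_photon = 2.73 J / 1.370 × 10^-19 J = 1.99 × 10^19.

1.99 × 10^19 photons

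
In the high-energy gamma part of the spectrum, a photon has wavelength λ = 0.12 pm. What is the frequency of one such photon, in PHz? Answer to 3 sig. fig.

First convert: λ = 0.12 pm = 1.2·10^-13 m.
The photon relation is f = c/λ, giving f = 2.498·10^21 Hz.
Converting to PHz: f = 2.498·10^6 PHz ≈ 2.50·10^6 PHz.

2.50·10^6 PHz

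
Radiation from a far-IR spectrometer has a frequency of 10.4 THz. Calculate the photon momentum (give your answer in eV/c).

(h = 6.62607015e-34 J·s, c = 2.99792458e8 m/s, 1 eV = 1.602176634e-19 J.)
In SI units: f = 10.4 THz = 1.04e13 Hz.
The photon relation is p = hf/c, giving p = 2.299e-29 kg·m/s.
Converting to eV/c: p = 0.04301 eV/c ≈ 0.0430 eV/c.

0.0430 eV/c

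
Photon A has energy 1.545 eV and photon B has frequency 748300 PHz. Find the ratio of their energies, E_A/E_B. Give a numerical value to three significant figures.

4.99e-7

E_A = 2.475e-19 J (from energy = 1.545 eV, via E given directly).
E_B = 4.958e-13 J (from frequency = 748300 PHz, via E = hf).
Ratio = 2.475e-19 / 4.958e-13 = 4.99e-7.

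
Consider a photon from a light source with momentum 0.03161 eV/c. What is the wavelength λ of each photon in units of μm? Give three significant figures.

First convert: p = 0.03161 eV/c = 1.6893e-29 kg·m/s.
For a photon λ = h/p, so λ = 3.922e-5 m.
Converting to μm: λ = 39.22 μm ≈ 39.2 μm.

39.2 μm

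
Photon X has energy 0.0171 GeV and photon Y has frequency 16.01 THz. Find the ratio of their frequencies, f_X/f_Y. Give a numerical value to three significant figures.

f_X = 4.135·10^21 Hz (from energy = 0.0171 GeV, via f = E/h).
f_Y = 1.601·10^13 Hz (from frequency = 16.01 THz, via f given directly).
Ratio = 4.135·10^21 / 1.601·10^13 = 2.58·10^8.

2.58·10^8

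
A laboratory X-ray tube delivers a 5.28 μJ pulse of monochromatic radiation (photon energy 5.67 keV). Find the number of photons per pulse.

Per-photon energy: E = 9.084e-16 J (from energy = 5.67 keV).
N = E_total / E_photon = 5.28e-6 J / 9.084e-16 J = 5.81e9.

5.81e9 photons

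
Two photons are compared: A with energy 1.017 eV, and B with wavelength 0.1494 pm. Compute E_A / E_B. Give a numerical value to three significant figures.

E_A = 1.629 × 10^-19 J (from energy = 1.017 eV, via E given directly).
E_B = 1.330 × 10^-12 J (from wavelength = 0.1494 pm, via E = hc/λ).
Ratio = 1.629 × 10^-19 / 1.330 × 10^-12 = 1.23 × 10^-7.

1.23 × 10^-7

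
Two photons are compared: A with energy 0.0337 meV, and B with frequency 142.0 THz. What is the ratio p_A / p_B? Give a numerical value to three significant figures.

5.74 × 10^-5

p_A = 1.801 × 10^-32 kg·m/s (from energy = 0.0337 meV, via p = E/c).
p_B = 3.139 × 10^-28 kg·m/s (from frequency = 142.0 THz, via p = hf/c).
Ratio = 1.801 × 10^-32 / 3.139 × 10^-28 = 5.74 × 10^-5.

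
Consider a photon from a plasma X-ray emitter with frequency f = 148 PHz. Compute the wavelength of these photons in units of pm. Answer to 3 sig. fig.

2030 pm

First convert: f = 148 PHz = 1.48e17 Hz.
Apply λ = c/f: λ = 2.026e-9 m.
Converting to pm: λ = 2026 pm ≈ 2030 pm.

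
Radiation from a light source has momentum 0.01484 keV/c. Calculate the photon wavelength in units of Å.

835 Å

Take h = 6.62607015 × 10^-34 J·s, c = 2.99792458 × 10^8 m/s, 1 eV = 1.602176634 × 10^-19 J.
First convert: p = 0.01484 keV/c = 7.9309 × 10^-27 kg·m/s.
For a photon λ = h/p, so λ = 8.355 × 10^-8 m.
Converting to Å: λ = 835.5 Å ≈ 835 Å.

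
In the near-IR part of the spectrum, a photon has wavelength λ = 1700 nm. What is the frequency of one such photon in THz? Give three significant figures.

176 THz

In SI units: λ = 1700 nm = 1.7 × 10^-6 m.
For a photon f = c/λ, so f = 1.763 × 10^14 Hz.
Converting to THz: f = 176.3 THz ≈ 176 THz.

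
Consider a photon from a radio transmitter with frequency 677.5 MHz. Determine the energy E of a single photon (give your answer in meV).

(h = 6.62607015e-34 J·s, 1 eV = 1.602176634e-19 J.)
First convert: f = 677.5 MHz = 6.775e8 Hz.
Since E = hf for a photon, E = 4.489e-25 J.
Converting to meV: E = 0.002802 meV ≈ 2.80e-3 meV.

2.80e-3 meV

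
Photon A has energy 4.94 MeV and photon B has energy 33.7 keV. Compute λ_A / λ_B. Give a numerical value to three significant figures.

λ_A = 2.510e-13 m (from energy = 4.94 MeV, via λ = hc/E).
λ_B = 3.679e-11 m (from energy = 33.7 keV, via λ = hc/E).
Ratio = 2.510e-13 / 3.679e-11 = 6.82e-3.

6.82e-3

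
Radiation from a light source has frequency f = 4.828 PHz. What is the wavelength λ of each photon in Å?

621 Å

(c = 2.99792458 × 10^8 m/s.)
Convert to SI: f = 4.828 PHz = 4.828 × 10^15 Hz.
Apply λ = c/f: λ = 6.209 × 10^-8 m.
Converting to Å: λ = 620.9 Å ≈ 621 Å.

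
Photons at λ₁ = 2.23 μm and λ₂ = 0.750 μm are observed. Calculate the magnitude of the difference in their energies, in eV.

1.10 eV

Using E = hc/λ: E₁ = 8.908·10^-20 J, E₂ = 2.649·10^-19 J.
|ΔE| = |8.908·10^-20 − 2.649·10^-19| = 1.76·10^-19 J = 1.10 eV.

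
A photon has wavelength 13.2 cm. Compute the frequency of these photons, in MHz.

2270 MHz

In SI units: λ = 13.2 cm = 0.132 m.
The photon relation is f = c/λ, giving f = 2.271e9 Hz.
Converting to MHz: f = 2271 MHz ≈ 2270 MHz.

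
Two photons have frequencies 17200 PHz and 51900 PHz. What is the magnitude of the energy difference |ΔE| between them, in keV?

144 keV

Using E = hf: E₁ = 1.140 × 10^-14 J, E₂ = 3.439 × 10^-14 J.
|ΔE| = |1.140 × 10^-14 − 3.439 × 10^-14| = 2.30 × 10^-14 J = 144 keV.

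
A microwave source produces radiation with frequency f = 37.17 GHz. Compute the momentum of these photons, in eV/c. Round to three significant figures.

Take h = 6.62607015 × 10^-34 J·s, c = 2.99792458 × 10^8 m/s, 1 eV = 1.602176634 × 10^-19 J.
First convert: f = 37.17 GHz = 3.717 × 10^10 Hz.
The photon relation is p = hf/c, giving p = 8.215 × 10^-32 kg·m/s.
Converting to eV/c: p = 1.537 × 10^-4 eV/c ≈ 1.54 × 10^-4 eV/c.

1.54 × 10^-4 eV/c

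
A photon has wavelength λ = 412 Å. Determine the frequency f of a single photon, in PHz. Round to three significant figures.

Use c = 2.99792458e8 m/s.
Convert to SI: λ = 412 Å = 4.12e-8 m.
Apply f = c/λ: f = 7.277e15 Hz.
Converting to PHz: f = 7.277 PHz ≈ 7.28 PHz.

7.28 PHz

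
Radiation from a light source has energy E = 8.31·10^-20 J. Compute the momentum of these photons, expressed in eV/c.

Apply p = E/c: p = 2.772·10^-28 kg·m/s.
Converting to eV/c: p = 0.5187 eV/c ≈ 0.519 eV/c.

0.519 eV/c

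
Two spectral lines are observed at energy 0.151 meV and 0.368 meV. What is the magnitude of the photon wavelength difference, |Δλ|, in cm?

0.484 cm

Using λ = hc/E: λ₁ = 0.008211 m, λ₂ = 0.003369 m.
|Δλ| = |0.008211 − 0.003369| = 0.00484 m = 0.484 cm.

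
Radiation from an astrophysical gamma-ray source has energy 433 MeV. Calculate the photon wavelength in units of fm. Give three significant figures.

2.86 fm

Use h = 6.62607015·10^-34 J·s, c = 2.99792458·10^8 m/s, 1 eV = 1.602176634·10^-19 J.
First convert: E = 433 MeV = 6.9374·10^-11 J.
Since λ = hc/E for a photon, λ = 2.863·10^-15 m.
Converting to fm: λ = 2.863 fm ≈ 2.86 fm.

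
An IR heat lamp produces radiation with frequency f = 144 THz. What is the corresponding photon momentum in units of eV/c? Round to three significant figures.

0.596 eV/c

Use h = 6.62607015e-34 J·s, c = 2.99792458e8 m/s, 1 eV = 1.602176634e-19 J.
First convert: f = 144 THz = 1.44e14 Hz.
Apply p = hf/c: p = 3.183e-28 kg·m/s.
Converting to eV/c: p = 0.5955 eV/c ≈ 0.596 eV/c.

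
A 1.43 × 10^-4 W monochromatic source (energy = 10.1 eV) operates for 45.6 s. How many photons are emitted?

4.03 × 10^15 photons

Total energy: E_total = P·t = 1.43 × 10^-4 × 45.6 = 0.006521 J.
Per-photon energy: E = 1.618 × 10^-18 J.
N = E_total / E_photon = 4.03 × 10^15.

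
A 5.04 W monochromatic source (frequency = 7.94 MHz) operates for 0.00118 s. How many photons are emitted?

1.13 × 10^24 photons

Total energy: E_total = P·t = 5.04 × 0.00118 = 0.005947 J.
Per-photon energy: E = 5.261 × 10^-27 J.
N = E_total / E_photon = 1.13 × 10^24.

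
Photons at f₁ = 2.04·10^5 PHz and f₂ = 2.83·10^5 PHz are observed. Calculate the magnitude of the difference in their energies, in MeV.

0.327 MeV

Using E = hf: E₁ = 1.352·10^-13 J, E₂ = 1.875·10^-13 J.
|ΔE| = |1.352·10^-13 − 1.875·10^-13| = 5.23·10^-14 J = 0.327 MeV.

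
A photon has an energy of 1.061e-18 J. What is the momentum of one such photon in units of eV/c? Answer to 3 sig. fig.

Since p = E/c for a photon, p = 3.539e-27 kg·m/s.
Converting to eV/c: p = 6.622 eV/c ≈ 6.62 eV/c.

6.62 eV/c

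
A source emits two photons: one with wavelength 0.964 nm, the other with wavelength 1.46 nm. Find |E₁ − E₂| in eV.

Using E = hc/λ: E₁ = 2.061·10^-16 J, E₂ = 1.361·10^-16 J.
|ΔE| = |2.061·10^-16 − 1.361·10^-16| = 7.00·10^-17 J = 437 eV.

437 eV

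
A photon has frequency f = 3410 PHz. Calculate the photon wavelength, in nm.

0.0879 nm

In SI units: f = 3410 PHz = 3.41e18 Hz.
For a photon λ = c/f, so λ = 8.792e-11 m.
Converting to nm: λ = 0.08792 nm ≈ 0.0879 nm.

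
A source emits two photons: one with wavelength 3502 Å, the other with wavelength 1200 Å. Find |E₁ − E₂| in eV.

Using E = hc/λ: E₁ = 5.6723e-19 J, E₂ = 1.6554e-18 J.
|ΔE| = |5.6723e-19 − 1.6554e-18| = 1.09e-18 J = 6.79 eV.

6.79 eV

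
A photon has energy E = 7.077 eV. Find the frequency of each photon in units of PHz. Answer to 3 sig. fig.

1.71 PHz

(h = 6.62607015e-34 J·s, 1 eV = 1.602176634e-19 J.)
First convert: E = 7.077 eV = 1.1339e-18 J.
Apply f = E/h: f = 1.711e15 Hz.
Converting to PHz: f = 1.711 PHz ≈ 1.71 PHz.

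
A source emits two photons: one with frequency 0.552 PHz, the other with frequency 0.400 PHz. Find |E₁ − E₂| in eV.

Using E = hf: E₁ = 3.658e-19 J, E₂ = 2.650e-19 J.
|ΔE| = |3.658e-19 − 2.650e-19| = 1.01e-19 J = 0.629 eV.

0.629 eV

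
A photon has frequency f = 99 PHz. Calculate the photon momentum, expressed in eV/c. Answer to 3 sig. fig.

Convert to SI: f = 99 PHz = 9.9·10^16 Hz.
For a photon p = hf/c, so p = 2.188·10^-25 kg·m/s.
Converting to eV/c: p = 409.4 eV/c ≈ 409 eV/c.

409 eV/c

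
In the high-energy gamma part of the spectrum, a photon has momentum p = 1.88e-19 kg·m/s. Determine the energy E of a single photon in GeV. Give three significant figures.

Use c = 2.99792458e8 m/s, 1 eV = 1.602176634e-19 J.
Since E = pc for a photon, E = 5.636e-11 J.
Converting to GeV: E = 0.3518 GeV ≈ 0.352 GeV.

0.352 GeV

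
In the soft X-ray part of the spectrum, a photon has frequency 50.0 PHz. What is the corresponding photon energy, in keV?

(h = 6.62607015 × 10^-34 J·s, 1 eV = 1.602176634 × 10^-19 J.)
In SI units: f = 50.0 PHz = 5.00 × 10^16 Hz.
The photon relation is E = hf, giving E = 3.313 × 10^-17 J.
Converting to keV: E = 0.2068 keV ≈ 0.207 keV.

0.207 keV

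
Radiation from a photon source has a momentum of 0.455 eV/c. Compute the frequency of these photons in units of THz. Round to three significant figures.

110 THz

Take h = 6.62607015 × 10^-34 J·s, c = 2.99792458 × 10^8 m/s, 1 eV = 1.602176634 × 10^-19 J.
Convert to SI: p = 0.455 eV/c = 2.4317 × 10^-28 kg·m/s.
Since f = pc/h for a photon, f = 1.100 × 10^14 Hz.
Converting to THz: f = 110.0 THz ≈ 110 THz.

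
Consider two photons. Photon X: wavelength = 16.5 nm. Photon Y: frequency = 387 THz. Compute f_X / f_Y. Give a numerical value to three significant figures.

f_X = 1.817·10^16 Hz (from wavelength = 16.5 nm, via f = c/λ).
f_Y = 3.870·10^14 Hz (from frequency = 387 THz, via f given directly).
Ratio = 1.817·10^16 / 3.870·10^14 = 46.9.

46.9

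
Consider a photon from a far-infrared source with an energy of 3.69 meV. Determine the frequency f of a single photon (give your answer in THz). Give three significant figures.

0.892 THz

In SI units: E = 3.69 meV = 5.9120e-22 J.
For a photon f = E/h, so f = 8.922e11 Hz.
Converting to THz: f = 0.8922 THz ≈ 0.892 THz.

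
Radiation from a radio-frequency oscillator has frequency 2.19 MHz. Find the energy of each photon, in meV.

9.06e-6 meV

Use h = 6.62607015e-34 J·s, 1 eV = 1.602176634e-19 J.
First convert: f = 2.19 MHz = 2.19e6 Hz.
Apply E = hf: E = 1.451e-27 J.
Converting to meV: E = 9.057e-6 meV ≈ 9.06e-6 meV.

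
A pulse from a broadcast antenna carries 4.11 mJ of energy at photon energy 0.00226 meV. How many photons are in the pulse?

Per-photon energy: E = 3.621 × 10^-25 J (from energy = 0.00226 meV).
N = E_total / E_photon = 0.00411 J / 3.621 × 10^-25 J = 1.14 × 10^22.

1.14 × 10^22 photons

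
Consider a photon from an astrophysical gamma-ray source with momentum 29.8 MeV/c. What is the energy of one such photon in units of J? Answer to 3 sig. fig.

4.77 × 10^-12 J

Take c = 2.99792458 × 10^8 m/s, 1 eV = 1.602176634 × 10^-19 J.
First convert: p = 29.8 MeV/c = 1.5926 × 10^-20 kg·m/s.
For a photon E = pc, so E = 4.774 × 10^-12 J.
So E ≈ 4.77 × 10^-12 J.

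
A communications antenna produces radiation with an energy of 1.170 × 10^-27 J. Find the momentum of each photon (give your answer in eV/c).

The photon relation is p = E/c, giving p = 3.903 × 10^-36 kg·m/s.
Converting to eV/c: p = 7.303 × 10^-9 eV/c ≈ 7.30 × 10^-9 eV/c.

7.30 × 10^-9 eV/c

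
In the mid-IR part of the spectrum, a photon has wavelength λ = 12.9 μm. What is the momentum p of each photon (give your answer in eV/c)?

0.0961 eV/c

Take h = 6.62607015e-34 J·s, c = 2.99792458e8 m/s, 1 eV = 1.602176634e-19 J.
First convert: λ = 12.9 μm = 1.29e-5 m.
Apply p = h/λ: p = 5.136e-29 kg·m/s.
Converting to eV/c: p = 0.09611 eV/c ≈ 0.0961 eV/c.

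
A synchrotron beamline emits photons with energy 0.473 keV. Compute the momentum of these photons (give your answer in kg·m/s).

First convert: E = 0.473 keV = 7.5783e-17 J.
Apply p = E/c: p = 2.528e-25 kg·m/s.
So p ≈ 2.53e-25 kg·m/s.

2.53e-25 kg·m/s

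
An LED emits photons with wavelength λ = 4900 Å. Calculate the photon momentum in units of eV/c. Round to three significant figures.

(h = 6.62607015 × 10^-34 J·s, c = 2.99792458 × 10^8 m/s, 1 eV = 1.602176634 × 10^-19 J.)
Convert to SI: λ = 4900 Å = 4.9 × 10^-7 m.
The photon relation is p = h/λ, giving p = 1.352 × 10^-27 kg·m/s.
Converting to eV/c: p = 2.530 eV/c ≈ 2.53 eV/c.

2.53 eV/c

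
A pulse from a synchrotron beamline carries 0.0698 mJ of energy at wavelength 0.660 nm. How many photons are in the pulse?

Per-photon energy: E = 3.010e-16 J (from wavelength = 0.660 nm).
N = E_total / E_photon = 6.98e-5 J / 3.010e-16 J = 2.32e11.

2.32e11 photons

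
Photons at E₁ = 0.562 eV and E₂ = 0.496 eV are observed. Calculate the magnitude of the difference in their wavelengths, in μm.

0.294 μm

Using λ = hc/E: λ₁ = 2.206 × 10^-6 m, λ₂ = 2.500 × 10^-6 m.
|Δλ| = |2.206 × 10^-6 − 2.500 × 10^-6| = 2.94 × 10^-7 m = 0.294 μm.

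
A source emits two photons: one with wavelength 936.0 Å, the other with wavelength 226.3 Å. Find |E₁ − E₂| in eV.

Using E = hc/λ: E₁ = 2.1223 × 10^-18 J, E₂ = 8.7779 × 10^-18 J.
|ΔE| = |2.1223 × 10^-18 − 8.7779 × 10^-18| = 6.66 × 10^-18 J = 41.5 eV.

41.5 eV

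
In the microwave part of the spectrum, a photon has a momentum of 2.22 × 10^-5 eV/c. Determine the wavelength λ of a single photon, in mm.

55.8 mm

Use h = 6.62607015 × 10^-34 J·s, c = 2.99792458 × 10^8 m/s, 1 eV = 1.602176634 × 10^-19 J.
Convert to SI: p = 2.22 × 10^-5 eV/c = 1.1864 × 10^-32 kg·m/s.
The photon relation is λ = h/p, giving λ = 0.05585 m.
Converting to mm: λ = 55.85 mm ≈ 55.8 mm.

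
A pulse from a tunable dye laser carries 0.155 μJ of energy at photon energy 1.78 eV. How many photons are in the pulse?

5.44·10^11 photons

Per-photon energy: E = 2.852·10^-19 J (from energy = 1.78 eV).
N = E_total / E_photon = 1.55·10^-7 J / 2.852·10^-19 J = 5.44·10^11.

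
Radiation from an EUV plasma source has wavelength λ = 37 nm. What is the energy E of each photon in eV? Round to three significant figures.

33.5 eV

Take h = 6.62607015 × 10^-34 J·s, c = 2.99792458 × 10^8 m/s, 1 eV = 1.602176634 × 10^-19 J.
Convert to SI: λ = 37 nm = 3.7 × 10^-8 m.
Apply E = hc/λ: E = 5.369 × 10^-18 J.
Converting to eV: E = 33.51 eV ≈ 33.5 eV.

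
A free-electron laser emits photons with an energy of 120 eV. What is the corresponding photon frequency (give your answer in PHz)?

Convert to SI: E = 120 eV = 1.9226 × 10^-17 J.
Since f = E/h for a photon, f = 2.902 × 10^16 Hz.
Converting to PHz: f = 29.02 PHz ≈ 29.0 PHz.

29.0 PHz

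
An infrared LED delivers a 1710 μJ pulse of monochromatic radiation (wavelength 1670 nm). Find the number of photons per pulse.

Per-photon energy: E = 1.189e-19 J (from wavelength = 1670 nm).
N = E_total / E_photon = 0.00171 J / 1.189e-19 J = 1.44e16.

1.44e16 photons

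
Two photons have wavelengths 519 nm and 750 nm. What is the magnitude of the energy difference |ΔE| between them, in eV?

0.736 eV

Using E = hc/λ: E₁ = 3.827 × 10^-19 J, E₂ = 2.649 × 10^-19 J.
|ΔE| = |3.827 × 10^-19 − 2.649 × 10^-19| = 1.18 × 10^-19 J = 0.736 eV.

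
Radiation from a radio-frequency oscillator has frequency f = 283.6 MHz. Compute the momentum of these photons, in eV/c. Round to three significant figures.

Convert to SI: f = 283.6 MHz = 2.836e8 Hz.
The photon relation is p = hf/c, giving p = 6.268e-34 kg·m/s.
Converting to eV/c: p = 1.173e-6 eV/c ≈ 1.17e-6 eV/c.

1.17e-6 eV/c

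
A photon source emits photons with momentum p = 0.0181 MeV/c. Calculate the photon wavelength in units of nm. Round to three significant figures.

0.0685 nm

First convert: p = 0.0181 MeV/c = 9.6732e-24 kg·m/s.
Since λ = h/p for a photon, λ = 6.850e-11 m.
Converting to nm: λ = 0.06850 nm ≈ 0.0685 nm.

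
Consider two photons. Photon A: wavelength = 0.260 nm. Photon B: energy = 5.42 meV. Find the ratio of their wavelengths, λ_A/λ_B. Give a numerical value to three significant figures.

λ_A = 2.600·10^-10 m (from wavelength = 0.260 nm, via λ given directly).
λ_B = 2.288·10^-4 m (from energy = 5.42 meV, via λ = hc/E).
Ratio = 2.600·10^-10 / 2.288·10^-4 = 1.14·10^-6.

1.14·10^-6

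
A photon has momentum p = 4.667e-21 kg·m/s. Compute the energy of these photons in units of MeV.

Apply E = pc: E = 1.399e-12 J.
Converting to MeV: E = 8.733 MeV ≈ 8.73 MeV.

8.73 MeV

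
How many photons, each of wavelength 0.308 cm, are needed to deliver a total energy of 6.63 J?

1.03e23 photons

Per-photon energy: E = 6.449e-23 J (from wavelength = 0.308 cm).
N = E_total / E_photon = 6.63 J / 6.449e-23 J = 1.03e23.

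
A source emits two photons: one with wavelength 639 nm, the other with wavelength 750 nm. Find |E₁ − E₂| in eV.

Using E = hc/λ: E₁ = 3.109e-19 J, E₂ = 2.649e-19 J.
|ΔE| = |3.109e-19 − 2.649e-19| = 4.60e-20 J = 0.287 eV.

0.287 eV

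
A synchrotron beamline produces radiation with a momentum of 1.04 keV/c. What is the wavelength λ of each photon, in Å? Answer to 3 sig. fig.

11.9 Å

Take h = 6.62607015 × 10^-34 J·s, c = 2.99792458 × 10^8 m/s, 1 eV = 1.602176634 × 10^-19 J.
First convert: p = 1.04 keV/c = 5.5581 × 10^-25 kg·m/s.
For a photon λ = h/p, so λ = 1.192 × 10^-9 m.
Converting to Å: λ = 11.92 Å ≈ 11.9 Å.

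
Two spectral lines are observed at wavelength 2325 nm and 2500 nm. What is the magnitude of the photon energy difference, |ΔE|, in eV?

0.0373 eV

Using E = hc/λ: E₁ = 8.5439e-20 J, E₂ = 7.9458e-20 J.
|ΔE| = |8.5439e-20 − 7.9458e-20| = 5.98e-21 J = 0.0373 eV.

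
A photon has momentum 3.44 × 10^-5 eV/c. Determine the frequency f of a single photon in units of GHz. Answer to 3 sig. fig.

8.32 GHz

First convert: p = 3.44 × 10^-5 eV/c = 1.8384 × 10^-32 kg·m/s.
For a photon f = pc/h, so f = 8.318 × 10^9 Hz.
Converting to GHz: f = 8.318 GHz ≈ 8.32 GHz.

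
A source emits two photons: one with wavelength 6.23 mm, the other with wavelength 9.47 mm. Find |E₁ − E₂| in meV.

Using E = hc/λ: E₁ = 3.189 × 10^-23 J, E₂ = 2.098 × 10^-23 J.
|ΔE| = |3.189 × 10^-23 − 2.098 × 10^-23| = 1.09 × 10^-23 J = 0.0681 meV.

0.0681 meV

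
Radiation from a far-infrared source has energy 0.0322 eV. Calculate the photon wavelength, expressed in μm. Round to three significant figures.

In SI units: E = 0.0322 eV = 5.1590·10^-21 J.
Since λ = hc/E for a photon, λ = 3.850·10^-5 m.
Converting to μm: λ = 38.50 μm ≈ 38.5 μm.

38.5 μm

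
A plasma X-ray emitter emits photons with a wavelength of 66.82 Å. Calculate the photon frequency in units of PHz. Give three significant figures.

Convert to SI: λ = 66.82 Å = 6.682 × 10^-9 m.
Since f = c/λ for a photon, f = 4.487 × 10^16 Hz.
Converting to PHz: f = 44.87 PHz ≈ 44.9 PHz.

44.9 PHz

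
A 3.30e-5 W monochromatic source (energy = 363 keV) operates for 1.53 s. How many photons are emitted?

Total energy: E_total = P·t = 3.30e-5 × 1.53 = 5.049e-5 J.
Per-photon energy: E = 5.816e-14 J.
N = E_total / E_photon = 8.68e8.

8.68e8 photons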